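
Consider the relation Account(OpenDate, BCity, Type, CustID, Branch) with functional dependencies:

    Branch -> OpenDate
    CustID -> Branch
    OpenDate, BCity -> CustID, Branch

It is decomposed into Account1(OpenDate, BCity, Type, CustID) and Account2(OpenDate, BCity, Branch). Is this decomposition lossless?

Yes

Common attributes: Account1 ∩ Account2 = {OpenDate, BCity}.
Closure of {OpenDate, BCity}: OpenDate, BCity → CustID, Branch applies, adding CustID, Branch. So (OpenDate, BCity)⁺ = {OpenDate, BCity, CustID, Branch}.
This closure contains every attribute of Account2, so Account1 ∩ Account2 → Account2. The join is lossless.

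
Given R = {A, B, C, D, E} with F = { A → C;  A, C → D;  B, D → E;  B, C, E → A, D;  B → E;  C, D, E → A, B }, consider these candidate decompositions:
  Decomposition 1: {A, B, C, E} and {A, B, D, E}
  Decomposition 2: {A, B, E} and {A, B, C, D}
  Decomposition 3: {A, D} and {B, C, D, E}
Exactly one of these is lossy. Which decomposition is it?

Decomposition 1: common = {A, B, E}, closure = {A, B, C, D, E} → lossless.
Decomposition 2: common = {A, B}, closure = {A, B, C, D, E} → lossless.
Decomposition 3: common = {D}, closure = {D} → lossy.

Decomposition 3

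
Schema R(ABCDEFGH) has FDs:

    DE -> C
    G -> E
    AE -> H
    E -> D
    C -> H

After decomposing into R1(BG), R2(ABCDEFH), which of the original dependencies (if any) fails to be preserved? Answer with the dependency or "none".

G -> E

Check G → E: no single fragment contains all of {EG}, and the restricted closure of {G} across the fragments never reaches {E}.
DE → C is preserved.
AE → H is preserved.
E → D is preserved.
C → H is preserved.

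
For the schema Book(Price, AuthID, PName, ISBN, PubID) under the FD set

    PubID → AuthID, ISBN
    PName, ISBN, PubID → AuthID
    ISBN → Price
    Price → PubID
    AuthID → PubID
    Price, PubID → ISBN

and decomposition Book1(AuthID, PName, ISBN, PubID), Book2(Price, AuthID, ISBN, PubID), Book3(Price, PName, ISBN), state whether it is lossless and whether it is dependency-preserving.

lossless and dependency-preserving

Lossless test (chase): Rows 1 and 2 agree on ISBN; apply ISBN→Price and equate their Price entries. Rows 1 and 3 agree on Price; apply Price→PubID and equate their PubID entries. Rows 1 and 3 agree on PubID; apply PubID→AuthID, ISBN and equate their AuthID, ISBN entries. Row 1 is now all distinguished symbols — the join is lossless.
Dependency preservation: every FD's attributes lie within a single fragment, so each can be enforced locally — preserved.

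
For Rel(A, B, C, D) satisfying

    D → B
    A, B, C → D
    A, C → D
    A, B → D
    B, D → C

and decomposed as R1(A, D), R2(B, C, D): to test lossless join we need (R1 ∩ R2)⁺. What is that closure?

R1 ∩ R2 = {D}.
D → B applies, adding B
B, D → C applies, adding C
Closure: {B, C, D}.

B, C, D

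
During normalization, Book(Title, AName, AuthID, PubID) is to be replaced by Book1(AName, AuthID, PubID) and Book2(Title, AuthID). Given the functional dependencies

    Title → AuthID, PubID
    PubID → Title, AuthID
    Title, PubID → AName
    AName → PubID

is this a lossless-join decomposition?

No

Common attributes: Book1 ∩ Book2 = {AuthID}.
No dependency enlarges {AuthID}, so (AuthID)⁺ = {AuthID}.
The closure contains neither all of Book1 = {AName, AuthID, PubID} nor all of Book2 = {Title, AuthID}, so the common attributes are not a superkey of either fragment. The join is lossy.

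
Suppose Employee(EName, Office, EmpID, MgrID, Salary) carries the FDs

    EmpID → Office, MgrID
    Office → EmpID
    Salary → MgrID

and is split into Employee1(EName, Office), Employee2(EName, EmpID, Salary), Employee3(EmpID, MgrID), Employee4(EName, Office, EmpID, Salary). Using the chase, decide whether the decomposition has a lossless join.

Yes

Chase test. Columns are EName, Office, EmpID, MgrID, Salary; row i has aⱼ where attribute j ∈ Employeei, else bᵢⱼ.
Initial tableau (one row per fragment):
  row 1: a1 a2 b13 b14 b15
  row 2: a1 b22 a3 b24 a5
  row 3: b31 b32 a3 a4 b35
  row 4: a1 a2 a3 b44 a5
Rows 2 and 3 agree on EmpID; apply EmpID→Office, MgrID and equate their Office, MgrID entries.
Rows 2 and 4 agree on EmpID; apply EmpID→Office, MgrID and equate their Office, MgrID entries.
Rows 1 and 2 agree on Office; apply Office→EmpID and equate their EmpID entries.
Rows 1 and 2 agree on EmpID; apply EmpID→Office, MgrID and equate their Office, MgrID entries.
Row 2 is now all distinguished symbols — the join is lossless.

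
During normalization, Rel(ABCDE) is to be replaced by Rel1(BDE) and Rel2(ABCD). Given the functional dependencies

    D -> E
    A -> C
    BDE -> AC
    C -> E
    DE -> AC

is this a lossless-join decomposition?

Yes

Common attributes: Rel1 ∩ Rel2 = {BD}.
Closure of {BD}: D → E applies, adding E; BDE → AC applies, adding AC. So (BD)⁺ = {ABCDE}.
This closure contains every attribute of Rel1, so Rel1 ∩ Rel2 → Rel1. The join is lossless.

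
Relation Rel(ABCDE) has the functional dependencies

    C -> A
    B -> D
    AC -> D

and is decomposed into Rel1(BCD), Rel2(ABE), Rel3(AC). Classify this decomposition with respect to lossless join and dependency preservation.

Lossless test (chase): Rows 1 and 3 agree on C; apply C→A and equate their A entries. Rows 1 and 2 agree on B; apply B→D and equate their D entries. Rows 1 and 3 agree on AC; apply AC→D and equate their D entries. No row becomes fully distinguished — the join is lossy.
Dependency preservation: AC → D is not contained in any single fragment, but the restricted closure of its left-hand side across the fragments still reaches the right-hand side; the remaining FDs each lie inside some fragment. All dependencies are preserved.

lossy but dependency-preserving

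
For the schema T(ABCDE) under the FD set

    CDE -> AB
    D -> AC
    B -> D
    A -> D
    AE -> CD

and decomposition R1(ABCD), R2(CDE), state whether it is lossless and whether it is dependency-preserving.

Lossless test: (CD)⁺ = {ACD}, which is a superkey of neither fragment — lossy.
Dependency preservation: the restricted closure of {CDE} across the fragments never reaches {AB}, so CDE → AB cannot be enforced without a join — not preserved.

lossy and not dependency-preserving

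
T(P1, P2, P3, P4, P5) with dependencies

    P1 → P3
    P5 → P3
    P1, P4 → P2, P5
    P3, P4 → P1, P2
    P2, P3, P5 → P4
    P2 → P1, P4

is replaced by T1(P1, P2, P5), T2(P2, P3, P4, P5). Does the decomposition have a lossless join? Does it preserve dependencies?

lossless but not dependency-preserving

Lossless test: (P2, P5)⁺ = {P1, P2, P3, P4, P5}, which contains all of one fragment — lossless.
Dependency preservation: the restricted closure of {P1} across the fragments never reaches {P3}, so P1 → P3 cannot be enforced without a join — not preserved.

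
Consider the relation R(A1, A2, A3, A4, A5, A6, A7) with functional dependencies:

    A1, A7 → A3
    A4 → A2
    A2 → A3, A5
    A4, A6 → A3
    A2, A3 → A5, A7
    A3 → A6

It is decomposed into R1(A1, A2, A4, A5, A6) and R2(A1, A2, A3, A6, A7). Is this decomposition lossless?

Yes

Common attributes: R1 ∩ R2 = {A1, A2, A6}.
Closure of {A1, A2, A6}: A2 → A3, A5 applies, adding A3, A5; A2, A3 → A5, A7 applies, adding A7. So (A1, A2, A6)⁺ = {A1, A2, A3, A5, A6, A7}.
This closure contains every attribute of R2, so R1 ∩ R2 → R2. The join is lossless.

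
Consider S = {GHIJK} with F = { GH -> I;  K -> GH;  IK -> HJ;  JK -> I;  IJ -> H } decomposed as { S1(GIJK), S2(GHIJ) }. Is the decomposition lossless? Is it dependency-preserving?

Lossless test: (GIJ)⁺ = {GHIJ}, which contains all of one fragment — lossless.
Dependency preservation: K → GH; IK → HJ are not contained in any single fragment, but the restricted closure of each left-hand side across the fragments still reaches the right-hand side; the remaining FDs each lie inside some fragment. All dependencies are preserved.

lossless and dependency-preserving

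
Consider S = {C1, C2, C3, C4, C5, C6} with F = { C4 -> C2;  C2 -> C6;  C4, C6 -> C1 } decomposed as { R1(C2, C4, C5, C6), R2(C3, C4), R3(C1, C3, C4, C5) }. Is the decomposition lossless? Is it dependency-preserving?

lossless and dependency-preserving

Lossless test (chase): Rows 1 and 2 agree on C4; apply C4→C2 and equate their C2 entries. Rows 1 and 3 agree on C4; apply C4→C2 and equate their C2 entries. Rows 1 and 2 agree on C2; apply C2→C6 and equate their C6 entries. Rows 1 and 3 agree on C2; apply C2→C6 and equate their C6 entries. Rows 1 and 2 agree on C4, C6; apply C4, C6→C1 and equate their C1 entries. Rows 1 and 3 agree on C4, C6; apply C4, C6→C1 and equate their C1 entries. Row 3 is now all distinguished symbols — the join is lossless.
Dependency preservation: C4, C6 → C1 is not contained in any single fragment, but the restricted closure of its left-hand side across the fragments still reaches the right-hand side; the remaining FDs each lie inside some fragment. All dependencies are preserved.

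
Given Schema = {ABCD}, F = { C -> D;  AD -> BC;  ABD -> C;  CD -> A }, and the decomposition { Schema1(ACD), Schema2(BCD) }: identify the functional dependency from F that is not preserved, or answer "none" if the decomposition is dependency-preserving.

none

C → D lies within Schema1.
AD → BC: restricted closure across fragments reaches BC.
ABD → C: restricted closure across fragments reaches C.
CD → A lies within Schema1.
Every dependency is enforceable on the fragments, so the decomposition is dependency-preserving.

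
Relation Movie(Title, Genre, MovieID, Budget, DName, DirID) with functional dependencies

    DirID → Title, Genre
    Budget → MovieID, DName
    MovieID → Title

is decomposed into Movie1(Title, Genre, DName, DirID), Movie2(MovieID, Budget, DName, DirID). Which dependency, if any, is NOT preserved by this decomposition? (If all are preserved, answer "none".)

Check MovieID → Title: no single fragment contains all of {Title, MovieID}, and the restricted closure of {MovieID} across the fragments never reaches {Title}.
DirID → Title, Genre is preserved.
Budget → MovieID, DName is preserved.

MovieID → Title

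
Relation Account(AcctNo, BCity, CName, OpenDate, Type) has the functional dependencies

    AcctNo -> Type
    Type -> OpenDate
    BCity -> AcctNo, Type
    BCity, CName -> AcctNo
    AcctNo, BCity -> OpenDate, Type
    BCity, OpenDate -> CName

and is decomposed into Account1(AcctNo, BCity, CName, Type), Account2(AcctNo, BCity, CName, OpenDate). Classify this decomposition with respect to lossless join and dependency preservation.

lossless but not dependency-preserving

Lossless test: (AcctNo, BCity, CName)⁺ = {AcctNo, BCity, CName, OpenDate, Type}, which contains all of one fragment — lossless.
Dependency preservation: the restricted closure of {Type} across the fragments never reaches {OpenDate}, so Type → OpenDate cannot be enforced without a join — not preserved.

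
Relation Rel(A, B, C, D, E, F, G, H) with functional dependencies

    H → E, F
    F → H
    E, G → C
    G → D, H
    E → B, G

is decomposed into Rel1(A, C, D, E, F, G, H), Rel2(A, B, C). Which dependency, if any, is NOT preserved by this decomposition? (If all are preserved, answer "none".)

Check E → B, G: no single fragment contains all of {B, E, G}, and the restricted closure of {E} across the fragments never reaches {B, G}.
H → E, F is preserved.
F → H is preserved.
E, G → C is preserved.
G → D, H is preserved.

E → B, G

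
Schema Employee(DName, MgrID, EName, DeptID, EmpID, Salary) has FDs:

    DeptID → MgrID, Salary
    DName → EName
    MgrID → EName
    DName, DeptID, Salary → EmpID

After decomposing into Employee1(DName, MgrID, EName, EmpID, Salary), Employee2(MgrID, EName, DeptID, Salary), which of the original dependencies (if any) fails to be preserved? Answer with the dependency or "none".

Check DName, DeptID, Salary → EmpID: no single fragment contains all of {DName, DeptID, EmpID, Salary}, and the restricted closure of {DName, DeptID, Salary} across the fragments never reaches {EmpID}.
DeptID → MgrID, Salary is preserved.
DName → EName is preserved.
MgrID → EName is preserved.

DName, DeptID, Salary → EmpID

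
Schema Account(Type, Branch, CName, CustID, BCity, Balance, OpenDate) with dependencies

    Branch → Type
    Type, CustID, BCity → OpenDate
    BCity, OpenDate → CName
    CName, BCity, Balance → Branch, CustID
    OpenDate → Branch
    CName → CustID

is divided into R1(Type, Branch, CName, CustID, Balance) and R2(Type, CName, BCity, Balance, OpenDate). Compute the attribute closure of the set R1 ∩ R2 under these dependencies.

R1 ∩ R2 = {Type, CName, Balance}.
CName → CustID applies, adding CustID
Closure: {Type, CName, CustID, Balance}.

Type, CName, CustID, Balance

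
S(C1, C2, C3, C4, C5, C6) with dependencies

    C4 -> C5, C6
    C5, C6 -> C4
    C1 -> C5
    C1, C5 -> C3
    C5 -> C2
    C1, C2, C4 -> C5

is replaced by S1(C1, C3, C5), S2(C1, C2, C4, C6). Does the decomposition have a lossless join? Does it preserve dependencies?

Lossless test: (C1)⁺ = {C1, C2, C3, C5}, which contains all of one fragment — lossless.
Dependency preservation: the restricted closure of {C4} across the fragments never reaches {C5, C6}, so C4 → C5, C6 cannot be enforced without a join — not preserved.

lossless but not dependency-preserving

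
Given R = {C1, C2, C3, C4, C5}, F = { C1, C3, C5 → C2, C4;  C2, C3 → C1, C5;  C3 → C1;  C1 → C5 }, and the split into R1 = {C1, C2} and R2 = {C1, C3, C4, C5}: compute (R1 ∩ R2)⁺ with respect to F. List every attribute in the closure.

C1, C5

R1 ∩ R2 = {C1}.
C1 → C5 applies, adding C5
Closure: {C1, C5}.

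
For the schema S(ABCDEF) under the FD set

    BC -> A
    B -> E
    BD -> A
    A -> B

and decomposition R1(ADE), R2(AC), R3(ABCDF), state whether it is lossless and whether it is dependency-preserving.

lossless but not dependency-preserving

Lossless test (chase): Rows 1 and 2 agree on A; apply A→B and equate their B entries. Rows 1 and 3 agree on A; apply A→B and equate their B entries. Rows 1 and 2 agree on B; apply B→E and equate their E entries. Rows 1 and 3 agree on B; apply B→E and equate their E entries. Row 3 is now all distinguished symbols — the join is lossless.
Dependency preservation: the restricted closure of {B} across the fragments never reaches {E}, so B → E cannot be enforced without a join — not preserved.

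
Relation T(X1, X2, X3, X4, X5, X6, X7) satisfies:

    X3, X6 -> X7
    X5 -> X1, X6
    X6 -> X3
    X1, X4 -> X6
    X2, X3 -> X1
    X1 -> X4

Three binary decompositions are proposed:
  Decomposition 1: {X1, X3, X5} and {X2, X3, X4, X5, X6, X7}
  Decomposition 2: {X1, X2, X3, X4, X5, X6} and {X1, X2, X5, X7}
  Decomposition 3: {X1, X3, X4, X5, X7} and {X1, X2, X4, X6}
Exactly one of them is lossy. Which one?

Decomposition 1: common = {X3, X5}, closure = {X1, X3, X4, X5, X6, X7} → lossless.
Decomposition 2: common = {X1, X2, X5}, closure = {X1, X2, X3, X4, X5, X6, X7} → lossless.
Decomposition 3: common = {X1, X4}, closure = {X1, X3, X4, X6, X7} → lossy.

Decomposition 3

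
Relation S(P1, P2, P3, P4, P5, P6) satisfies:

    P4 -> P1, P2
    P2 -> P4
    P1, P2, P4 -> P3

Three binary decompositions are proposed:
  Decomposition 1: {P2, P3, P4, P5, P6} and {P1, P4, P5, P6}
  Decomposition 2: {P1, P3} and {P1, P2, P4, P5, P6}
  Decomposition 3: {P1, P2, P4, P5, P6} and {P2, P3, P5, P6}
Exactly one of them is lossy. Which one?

Decomposition 1: common = {P4, P5, P6}, closure = {P1, P2, P3, P4, P5, P6} → lossless.
Decomposition 2: common = {P1}, closure = {P1} → lossy.
Decomposition 3: common = {P2, P5, P6}, closure = {P1, P2, P3, P4, P5, P6} → lossless.

Decomposition 2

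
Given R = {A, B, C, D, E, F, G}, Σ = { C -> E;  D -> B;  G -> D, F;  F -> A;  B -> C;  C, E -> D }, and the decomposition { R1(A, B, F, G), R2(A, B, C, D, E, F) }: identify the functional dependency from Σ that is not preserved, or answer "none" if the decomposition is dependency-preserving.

none

C → E lies within R2.
D → B lies within R2.
G → D, F: restricted closure across fragments reaches D, F.
F → A lies within R1.
B → C lies within R2.
C, E → D lies within R2.
Every dependency is enforceable on the fragments, so the decomposition is dependency-preserving.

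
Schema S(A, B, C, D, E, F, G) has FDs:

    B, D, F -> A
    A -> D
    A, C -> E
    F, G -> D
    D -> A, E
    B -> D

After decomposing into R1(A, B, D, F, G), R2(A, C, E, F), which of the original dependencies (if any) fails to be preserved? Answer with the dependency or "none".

B, D, F → A lies within R1.
A → D lies within R1.
A, C → E lies within R2.
F, G → D lies within R1.
D → A, E: restricted closure across fragments reaches A, E.
B → D lies within R1.
Every dependency is enforceable on the fragments, so the decomposition is dependency-preserving.

none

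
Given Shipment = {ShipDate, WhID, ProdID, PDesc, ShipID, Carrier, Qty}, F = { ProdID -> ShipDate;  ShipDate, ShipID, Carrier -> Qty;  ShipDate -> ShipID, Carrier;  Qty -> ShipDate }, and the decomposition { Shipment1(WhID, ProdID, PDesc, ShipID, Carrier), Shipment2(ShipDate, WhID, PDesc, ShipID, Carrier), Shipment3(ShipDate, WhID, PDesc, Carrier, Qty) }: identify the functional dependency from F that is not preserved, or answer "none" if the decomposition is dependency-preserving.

ProdID -> ShipDate

Check ProdID → ShipDate: no single fragment contains all of {ShipDate, ProdID}, and the restricted closure of {ProdID} across the fragments never reaches {ShipDate}.
ShipDate, ShipID, Carrier → Qty is preserved.
ShipDate → ShipID, Carrier is preserved.
Qty → ShipDate is preserved.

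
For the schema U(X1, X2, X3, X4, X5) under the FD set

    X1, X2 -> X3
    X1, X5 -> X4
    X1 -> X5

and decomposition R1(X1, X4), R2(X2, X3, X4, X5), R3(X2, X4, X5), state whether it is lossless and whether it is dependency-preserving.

Lossless test (chase): applying each FD to every pair of rows produces no changes in the tableau, so no row becomes fully distinguished — the join is lossy.
Dependency preservation: the restricted closure of {X1, X2} across the fragments never reaches {X3}, so X1, X2 → X3 cannot be enforced without a join — not preserved.

lossy and not dependency-preserving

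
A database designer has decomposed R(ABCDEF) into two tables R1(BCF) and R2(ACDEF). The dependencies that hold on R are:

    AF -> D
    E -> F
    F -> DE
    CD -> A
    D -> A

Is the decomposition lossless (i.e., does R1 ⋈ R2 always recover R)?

Common attributes: R1 ∩ R2 = {CF}.
Closure of {CF}: F → DE applies, adding DE; CD → A applies, adding A. So (CF)⁺ = {ACDEF}.
This closure contains every attribute of R2, so R1 ∩ R2 → R2. The join is lossless.

Yes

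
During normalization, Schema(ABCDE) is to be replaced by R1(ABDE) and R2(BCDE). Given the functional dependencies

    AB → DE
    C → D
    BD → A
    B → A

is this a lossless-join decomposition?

Common attributes: R1 ∩ R2 = {BDE}.
Closure of {BDE}: BD → A applies, adding A. So (BDE)⁺ = {ABDE}.
This closure contains every attribute of R1, so R1 ∩ R2 → R1. The join is lossless.

Yes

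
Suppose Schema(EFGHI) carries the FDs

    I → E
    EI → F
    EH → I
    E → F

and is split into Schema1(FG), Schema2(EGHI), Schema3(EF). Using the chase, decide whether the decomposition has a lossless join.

Chase test. Columns are EFGHI; row i has aⱼ where attribute j ∈ Schemai, else bᵢⱼ.
Initial tableau (one row per fragment):
  row 1: b11 a2 a3 b14 b15
  row 2: a1 b22 a3 a4 a5
  row 3: a1 a2 b33 b34 b35
Rows 2 and 3 agree on E; apply E→F and equate their F entries.
Row 2 is now all distinguished symbols — the join is lossless.

Yes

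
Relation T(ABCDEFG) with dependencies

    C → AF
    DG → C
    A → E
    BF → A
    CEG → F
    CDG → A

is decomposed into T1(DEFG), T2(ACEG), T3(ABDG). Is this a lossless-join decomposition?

Chase test. Columns are ABCDEFG; row i has aⱼ where attribute j ∈ Ti, else bᵢⱼ.
Initial tableau (one row per fragment):
  row 1: b11 b12 b13 a4 a5 a6 a7
  row 2: a1 b22 a3 b24 a5 b26 a7
  row 3: a1 a2 b33 a4 b35 b36 a7
Rows 1 and 3 agree on DG; apply DG→C and equate their C entries.
Rows 2 and 3 agree on A; apply A→E and equate their E entries.
Rows 1 and 3 agree on CEG; apply CEG→F and equate their F entries.
Rows 1 and 3 agree on CDG; apply CDG→A and equate their A entries.
No row becomes fully distinguished — the join is lossy.

No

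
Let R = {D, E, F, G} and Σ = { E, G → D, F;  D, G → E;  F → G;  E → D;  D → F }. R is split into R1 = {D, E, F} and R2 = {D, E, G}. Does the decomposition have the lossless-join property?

Common attributes: R1 ∩ R2 = {D, E}.
Closure of {D, E}: D → F applies, adding F; F → G applies, adding G. So (D, E)⁺ = {D, E, F, G}.
This closure contains every attribute of R1, so R1 ∩ R2 → R1. The join is lossless.

Yes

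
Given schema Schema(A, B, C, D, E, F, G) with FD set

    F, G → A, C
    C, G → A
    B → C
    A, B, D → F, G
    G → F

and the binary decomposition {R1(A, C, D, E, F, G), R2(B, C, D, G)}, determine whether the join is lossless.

No

Common attributes: R1 ∩ R2 = {C, D, G}.
Closure of {C, D, G}: C, G → A applies, adding A; G → F applies, adding F. So (C, D, G)⁺ = {A, C, D, F, G}.
The closure contains neither all of R1 = {A, C, D, E, F, G} nor all of R2 = {B, C, D, G}, so the common attributes are not a superkey of either fragment. The join is lossy.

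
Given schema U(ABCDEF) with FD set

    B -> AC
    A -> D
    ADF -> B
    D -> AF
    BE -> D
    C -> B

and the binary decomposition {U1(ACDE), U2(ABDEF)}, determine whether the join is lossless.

Common attributes: U1 ∩ U2 = {ADE}.
Closure of {ADE}: D → AF applies, adding F; ADF → B applies, adding B; B → AC applies, adding C. So (ADE)⁺ = {ABCDEF}.
This closure contains every attribute of U1, so U1 ∩ U2 → U1. The join is lossless.

Yes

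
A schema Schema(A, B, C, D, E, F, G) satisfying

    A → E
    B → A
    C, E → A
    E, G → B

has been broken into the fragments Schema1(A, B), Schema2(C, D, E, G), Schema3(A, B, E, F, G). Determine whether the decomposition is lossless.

Chase test. Columns are A, B, C, D, E, F, G; row i has aⱼ where attribute j ∈ Schemai, else bᵢⱼ.
Initial tableau (one row per fragment):
  row 1: a1 a2 b13 b14 b15 b16 b17
  row 2: b21 b22 a3 a4 a5 b26 a7
  row 3: a1 a2 b33 b34 a5 a6 a7
Rows 1 and 3 agree on A; apply A→E and equate their E entries.
Rows 2 and 3 agree on E, G; apply E, G→B and equate their B entries.
Rows 1 and 2 agree on B; apply B→A and equate their A entries.
No row becomes fully distinguished — the join is lossy.

No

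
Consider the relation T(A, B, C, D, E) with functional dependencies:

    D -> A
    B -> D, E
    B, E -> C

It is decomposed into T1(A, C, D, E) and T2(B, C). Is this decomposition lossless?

Common attributes: T1 ∩ T2 = {C}.
No dependency enlarges {C}, so (C)⁺ = {C}.
The closure contains neither all of T1 = {A, C, D, E} nor all of T2 = {B, C}, so the common attributes are not a superkey of either fragment. The join is lossy.

No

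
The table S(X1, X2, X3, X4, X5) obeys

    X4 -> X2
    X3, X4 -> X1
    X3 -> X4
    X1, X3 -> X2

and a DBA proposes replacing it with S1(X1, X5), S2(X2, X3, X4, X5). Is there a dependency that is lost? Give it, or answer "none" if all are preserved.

Check X3, X4 → X1: no single fragment contains all of {X1, X3, X4}, and the restricted closure of {X3, X4} across the fragments never reaches {X1}.
X4 → X2 is preserved.
X3 → X4 is preserved.
X1, X3 → X2 is preserved.

X3, X4 -> X1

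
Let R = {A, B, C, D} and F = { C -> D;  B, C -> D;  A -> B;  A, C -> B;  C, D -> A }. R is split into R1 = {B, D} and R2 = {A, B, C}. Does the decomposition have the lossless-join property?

Common attributes: R1 ∩ R2 = {B}.
No dependency enlarges {B}, so (B)⁺ = {B}.
The closure contains neither all of R1 = {B, D} nor all of R2 = {A, B, C}, so the common attributes are not a superkey of either fragment. The join is lossy.

No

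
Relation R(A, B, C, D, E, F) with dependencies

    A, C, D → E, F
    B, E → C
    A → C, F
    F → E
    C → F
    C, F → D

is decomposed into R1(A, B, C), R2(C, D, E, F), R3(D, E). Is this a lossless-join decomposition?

Yes

Chase test. Columns are A, B, C, D, E, F; row i has aⱼ where attribute j ∈ Ri, else bᵢⱼ.
Initial tableau (one row per fragment):
  row 1: a1 a2 a3 b14 b15 b16
  row 2: b21 b22 a3 a4 a5 a6
  row 3: b31 b32 b33 a4 a5 b36
Rows 1 and 2 agree on C; apply C→F and equate their F entries.
Rows 1 and 2 agree on C, F; apply C, F→D and equate their D entries.
Rows 1 and 2 agree on F; apply F→E and equate their E entries.
Row 1 is now all distinguished symbols — the join is lossless.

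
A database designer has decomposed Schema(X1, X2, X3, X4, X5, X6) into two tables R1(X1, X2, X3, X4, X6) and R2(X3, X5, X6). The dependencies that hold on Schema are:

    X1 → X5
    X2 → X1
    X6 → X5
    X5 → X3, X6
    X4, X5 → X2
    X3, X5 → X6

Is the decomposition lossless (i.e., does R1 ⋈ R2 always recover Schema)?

Common attributes: R1 ∩ R2 = {X3, X6}.
Closure of {X3, X6}: X6 → X5 applies, adding X5. So (X3, X6)⁺ = {X3, X5, X6}.
This closure contains every attribute of R2, so R1 ∩ R2 → R2. The join is lossless.

Yes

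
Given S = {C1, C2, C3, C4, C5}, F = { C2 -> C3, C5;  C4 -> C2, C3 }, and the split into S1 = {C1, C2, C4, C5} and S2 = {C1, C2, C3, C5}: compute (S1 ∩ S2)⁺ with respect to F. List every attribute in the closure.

S1 ∩ S2 = {C1, C2, C5}.
C2 → C3, C5 applies, adding C3
Closure: {C1, C2, C3, C5}.

C1, C2, C3, C5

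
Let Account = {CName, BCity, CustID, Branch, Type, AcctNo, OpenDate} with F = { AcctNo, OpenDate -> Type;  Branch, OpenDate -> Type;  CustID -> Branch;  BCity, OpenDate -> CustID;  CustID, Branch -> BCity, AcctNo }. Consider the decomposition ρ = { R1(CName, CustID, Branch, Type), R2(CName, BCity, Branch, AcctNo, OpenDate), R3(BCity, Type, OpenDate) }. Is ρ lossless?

No

Chase test. Columns are CName, BCity, CustID, Branch, Type, AcctNo, OpenDate; row i has aⱼ where attribute j ∈ Ri, else bᵢⱼ.
Initial tableau (one row per fragment):
  row 1: a1 b12 a3 a4 a5 b16 b17
  row 2: a1 a2 b23 a4 b25 a6 a7
  row 3: b31 a2 b33 b34 a5 b36 a7
Rows 2 and 3 agree on BCity, OpenDate; apply BCity, OpenDate→CustID and equate their CustID entries.
Rows 2 and 3 agree on CustID; apply CustID→Branch and equate their Branch entries.
Rows 2 and 3 agree on CustID, Branch; apply CustID, Branch→BCity, AcctNo and equate their BCity, AcctNo entries.
Rows 2 and 3 agree on AcctNo, OpenDate; apply AcctNo, OpenDate→Type and equate their Type entries.
No row becomes fully distinguished — the join is lossy.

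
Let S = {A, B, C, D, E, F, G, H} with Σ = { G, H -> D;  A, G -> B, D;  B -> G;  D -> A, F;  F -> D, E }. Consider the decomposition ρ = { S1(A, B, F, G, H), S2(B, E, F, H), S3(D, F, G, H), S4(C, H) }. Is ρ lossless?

No

Chase test. Columns are A, B, C, D, E, F, G, H; row i has aⱼ where attribute j ∈ Si, else bᵢⱼ.
Initial tableau (one row per fragment):
  row 1: a1 a2 b13 b14 b15 a6 a7 a8
  row 2: b21 a2 b23 b24 a5 a6 b27 a8
  row 3: b31 b32 b33 a4 b35 a6 a7 a8
  row 4: b41 b42 a3 b44 b45 b46 b47 a8
Rows 1 and 3 agree on G, H; apply G, H→D and equate their D entries.
Rows 1 and 2 agree on B; apply B→G and equate their G entries.
Rows 1 and 3 agree on D; apply D→A, F and equate their A, F entries.
Rows 1 and 2 agree on F; apply F→D, E and equate their D, E entries.
Rows 1 and 3 agree on F; apply F→D, E and equate their D, E entries.
Rows 1 and 3 agree on A, G; apply A, G→B, D and equate their B, D entries.
Rows 1 and 2 agree on D; apply D→A, F and equate their A, F entries.
No row becomes fully distinguished — the join is lossy.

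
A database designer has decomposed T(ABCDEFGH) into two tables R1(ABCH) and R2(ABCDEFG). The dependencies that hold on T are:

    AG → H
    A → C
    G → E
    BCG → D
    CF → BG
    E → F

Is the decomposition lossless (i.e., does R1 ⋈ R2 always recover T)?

No

Common attributes: R1 ∩ R2 = {ABC}.
No dependency enlarges {ABC}, so (ABC)⁺ = {ABC}.
The closure contains neither all of R1 = {ABCH} nor all of R2 = {ABCDEFG}, so the common attributes are not a superkey of either fragment. The join is lossy.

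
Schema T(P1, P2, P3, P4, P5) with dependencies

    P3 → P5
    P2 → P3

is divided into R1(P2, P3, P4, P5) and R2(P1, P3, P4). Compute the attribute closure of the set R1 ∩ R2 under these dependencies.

P3, P4, P5

R1 ∩ R2 = {P3, P4}.
P3 → P5 applies, adding P5
Closure: {P3, P4, P5}.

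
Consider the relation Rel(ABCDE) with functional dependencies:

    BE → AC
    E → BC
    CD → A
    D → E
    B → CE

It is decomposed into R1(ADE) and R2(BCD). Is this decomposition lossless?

Common attributes: R1 ∩ R2 = {D}.
Closure of {D}: D → E applies, adding E; E → BC applies, adding BC; CD → A applies, adding A. So (D)⁺ = {ABCDE}.
This closure contains every attribute of R1, so R1 ∩ R2 → R1. The join is lossless.

Yes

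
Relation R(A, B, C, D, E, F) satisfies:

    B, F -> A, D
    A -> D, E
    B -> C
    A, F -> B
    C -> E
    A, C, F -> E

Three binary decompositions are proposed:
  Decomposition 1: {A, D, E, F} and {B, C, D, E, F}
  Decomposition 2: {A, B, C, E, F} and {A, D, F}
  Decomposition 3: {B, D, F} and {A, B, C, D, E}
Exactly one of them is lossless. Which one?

Decomposition 1: common = {D, E, F}, closure = {D, E, F} → lossy.
Decomposition 2: common = {A, F}, closure = {A, B, C, D, E, F} → lossless.
Decomposition 3: common = {B, D}, closure = {B, C, D, E} → lossy.

Decomposition 2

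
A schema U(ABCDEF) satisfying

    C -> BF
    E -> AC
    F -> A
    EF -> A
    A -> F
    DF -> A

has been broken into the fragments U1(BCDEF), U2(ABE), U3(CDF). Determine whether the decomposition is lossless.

Chase test. Columns are ABCDEF; row i has aⱼ where attribute j ∈ Ui, else bᵢⱼ.
Initial tableau (one row per fragment):
  row 1: b11 a2 a3 a4 a5 a6
  row 2: a1 a2 b23 b24 a5 b26
  row 3: b31 b32 a3 a4 b35 a6
Rows 1 and 3 agree on C; apply C→BF and equate their BF entries.
Rows 1 and 2 agree on E; apply E→AC and equate their AC entries.
Rows 1 and 3 agree on F; apply F→A and equate their A entries.
Rows 1 and 2 agree on A; apply A→F and equate their F entries.
Row 1 is now all distinguished symbols — the join is lossless.

Yes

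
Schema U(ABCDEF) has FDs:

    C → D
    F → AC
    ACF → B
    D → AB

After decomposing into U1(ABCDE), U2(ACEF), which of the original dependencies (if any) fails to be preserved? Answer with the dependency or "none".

none

C → D lies within U1.
F → AC lies within U2.
ACF → B: restricted closure across fragments reaches B.
D → AB lies within U1.
Every dependency is enforceable on the fragments, so the decomposition is dependency-preserving.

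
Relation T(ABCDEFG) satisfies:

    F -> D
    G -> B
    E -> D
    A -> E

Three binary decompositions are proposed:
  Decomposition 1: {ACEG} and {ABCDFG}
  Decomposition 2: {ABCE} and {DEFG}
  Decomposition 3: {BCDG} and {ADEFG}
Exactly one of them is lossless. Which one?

Decomposition 1: common = {ACG}, closure = {ABCDEG} → lossless.
Decomposition 2: common = {E}, closure = {DE} → lossy.
Decomposition 3: common = {DG}, closure = {BDG} → lossy.

Decomposition 1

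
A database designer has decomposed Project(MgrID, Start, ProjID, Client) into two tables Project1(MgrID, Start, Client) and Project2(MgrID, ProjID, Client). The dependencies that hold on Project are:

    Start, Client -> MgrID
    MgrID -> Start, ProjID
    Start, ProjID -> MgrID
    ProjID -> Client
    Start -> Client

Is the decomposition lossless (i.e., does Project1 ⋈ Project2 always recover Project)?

Common attributes: Project1 ∩ Project2 = {MgrID, Client}.
Closure of {MgrID, Client}: MgrID → Start, ProjID applies, adding Start, ProjID. So (MgrID, Client)⁺ = {MgrID, Start, ProjID, Client}.
This closure contains every attribute of Project1, so Project1 ∩ Project2 → Project1. The join is lossless.

Yes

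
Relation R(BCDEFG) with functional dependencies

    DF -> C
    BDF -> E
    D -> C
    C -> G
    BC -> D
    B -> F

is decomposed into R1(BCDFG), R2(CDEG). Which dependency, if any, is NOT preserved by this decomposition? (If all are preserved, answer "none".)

Check BDF → E: no single fragment contains all of {BDEF}, and the restricted closure of {BDF} across the fragments never reaches {E}.
DF → C is preserved.
D → C is preserved.
C → G is preserved.
BC → D is preserved.
B → F is preserved.

BDF -> E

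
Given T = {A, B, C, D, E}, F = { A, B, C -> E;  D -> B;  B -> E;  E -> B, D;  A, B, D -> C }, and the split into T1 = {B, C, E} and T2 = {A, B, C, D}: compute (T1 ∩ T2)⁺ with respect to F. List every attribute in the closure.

B, C, D, E

T1 ∩ T2 = {B, C}.
B → E applies, adding E
E → B, D applies, adding D
Closure: {B, C, D, E}.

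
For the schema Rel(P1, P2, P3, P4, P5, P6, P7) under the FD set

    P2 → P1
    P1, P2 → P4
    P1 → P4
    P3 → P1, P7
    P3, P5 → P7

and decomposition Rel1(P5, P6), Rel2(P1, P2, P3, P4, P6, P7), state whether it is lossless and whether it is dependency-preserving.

lossy but dependency-preserving

Lossless test: (P6)⁺ = {P6}, which is a superkey of neither fragment — lossy.
Dependency preservation: P3, P5 → P7 is not contained in any single fragment, but the restricted closure of its left-hand side across the fragments still reaches the right-hand side; the remaining FDs each lie inside some fragment. All dependencies are preserved.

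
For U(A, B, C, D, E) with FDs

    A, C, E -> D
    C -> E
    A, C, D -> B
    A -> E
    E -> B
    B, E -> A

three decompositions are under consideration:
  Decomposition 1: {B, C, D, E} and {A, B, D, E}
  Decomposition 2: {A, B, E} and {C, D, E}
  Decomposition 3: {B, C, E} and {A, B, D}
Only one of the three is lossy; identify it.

Decomposition 3

Decomposition 1: common = {B, D, E}, closure = {A, B, D, E} → lossless.
Decomposition 2: common = {E}, closure = {A, B, E} → lossless.
Decomposition 3: common = {B}, closure = {B} → lossy.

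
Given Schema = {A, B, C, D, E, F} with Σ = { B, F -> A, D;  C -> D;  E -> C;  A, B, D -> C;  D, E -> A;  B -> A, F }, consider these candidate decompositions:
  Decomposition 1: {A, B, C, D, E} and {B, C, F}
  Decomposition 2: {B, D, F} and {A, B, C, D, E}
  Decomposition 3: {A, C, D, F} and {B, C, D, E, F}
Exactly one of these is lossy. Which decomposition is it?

Decomposition 1: common = {B, C}, closure = {A, B, C, D, F} → lossless.
Decomposition 2: common = {B, D}, closure = {A, B, C, D, F} → lossless.
Decomposition 3: common = {C, D, F}, closure = {C, D, F} → lossy.

Decomposition 3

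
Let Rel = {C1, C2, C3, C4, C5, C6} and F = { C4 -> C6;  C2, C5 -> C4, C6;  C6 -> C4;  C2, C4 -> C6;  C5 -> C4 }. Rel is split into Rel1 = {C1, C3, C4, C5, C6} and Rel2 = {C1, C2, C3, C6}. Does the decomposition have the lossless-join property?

No

Common attributes: Rel1 ∩ Rel2 = {C1, C3, C6}.
Closure of {C1, C3, C6}: C6 → C4 applies, adding C4. So (C1, C3, C6)⁺ = {C1, C3, C4, C6}.
The closure contains neither all of Rel1 = {C1, C3, C4, C5, C6} nor all of Rel2 = {C1, C2, C3, C6}, so the common attributes are not a superkey of either fragment. The join is lossy.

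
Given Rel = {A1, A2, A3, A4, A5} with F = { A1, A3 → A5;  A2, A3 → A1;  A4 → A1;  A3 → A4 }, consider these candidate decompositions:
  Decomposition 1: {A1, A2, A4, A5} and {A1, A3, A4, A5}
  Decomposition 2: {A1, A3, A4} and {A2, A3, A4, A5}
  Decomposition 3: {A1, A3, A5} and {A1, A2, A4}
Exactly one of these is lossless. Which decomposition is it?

Decomposition 1: common = {A1, A4, A5}, closure = {A1, A4, A5} → lossy.
Decomposition 2: common = {A3, A4}, closure = {A1, A3, A4, A5} → lossless.
Decomposition 3: common = {A1}, closure = {A1} → lossy.

Decomposition 2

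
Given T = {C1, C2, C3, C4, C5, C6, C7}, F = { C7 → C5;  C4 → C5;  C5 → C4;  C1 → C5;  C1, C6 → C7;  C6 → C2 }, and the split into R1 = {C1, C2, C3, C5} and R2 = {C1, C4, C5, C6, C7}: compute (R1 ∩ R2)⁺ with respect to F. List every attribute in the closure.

C1, C4, C5

R1 ∩ R2 = {C1, C5}.
C5 → C4 applies, adding C4
Closure: {C1, C4, C5}.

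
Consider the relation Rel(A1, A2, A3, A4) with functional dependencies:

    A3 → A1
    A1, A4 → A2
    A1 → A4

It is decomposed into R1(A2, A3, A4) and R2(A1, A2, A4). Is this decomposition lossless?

Common attributes: R1 ∩ R2 = {A2, A4}.
No dependency enlarges {A2, A4}, so (A2, A4)⁺ = {A2, A4}.
The closure contains neither all of R1 = {A2, A3, A4} nor all of R2 = {A1, A2, A4}, so the common attributes are not a superkey of either fragment. The join is lossy.

No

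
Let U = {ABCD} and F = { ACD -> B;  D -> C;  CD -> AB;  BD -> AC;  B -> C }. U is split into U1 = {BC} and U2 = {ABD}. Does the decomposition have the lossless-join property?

Common attributes: U1 ∩ U2 = {B}.
Closure of {B}: B → C applies, adding C. So (B)⁺ = {BC}.
This closure contains every attribute of U1, so U1 ∩ U2 → U1. The join is lossless.

Yes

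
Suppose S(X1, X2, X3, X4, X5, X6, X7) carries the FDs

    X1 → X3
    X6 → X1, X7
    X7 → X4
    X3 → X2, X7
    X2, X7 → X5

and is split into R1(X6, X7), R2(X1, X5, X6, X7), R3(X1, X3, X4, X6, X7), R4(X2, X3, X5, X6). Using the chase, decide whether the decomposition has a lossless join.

Yes

Chase test. Columns are X1, X2, X3, X4, X5, X6, X7; row i has aⱼ where attribute j ∈ Ri, else bᵢⱼ.
Initial tableau (one row per fragment):
  row 1: b11 b12 b13 b14 b15 a6 a7
  row 2: a1 b22 b23 b24 a5 a6 a7
  row 3: a1 b32 a3 a4 b35 a6 a7
  row 4: b41 a2 a3 b44 a5 a6 b47
Rows 2 and 3 agree on X1; apply X1→X3 and equate their X3 entries.
Rows 1 and 2 agree on X6; apply X6→X1, X7 and equate their X1, X7 entries.
Rows 1 and 4 agree on X6; apply X6→X1, X7 and equate their X1, X7 entries.
Rows 1 and 2 agree on X7; apply X7→X4 and equate their X4 entries.
Rows 1 and 3 agree on X7; apply X7→X4 and equate their X4 entries.
Rows 1 and 4 agree on X7; apply X7→X4 and equate their X4 entries.
Rows 2 and 3 agree on X3; apply X3→X2, X7 and equate their X2, X7 entries.
Rows 2 and 4 agree on X3; apply X3→X2, X7 and equate their X2, X7 entries.
Rows 2 and 3 agree on X2, X7; apply X2, X7→X5 and equate their X5 entries.
Rows 1 and 2 agree on X1; apply X1→X3 and equate their X3 entries.
Rows 1 and 2 agree on X3; apply X3→X2, X7 and equate their X2, X7 entries.
Rows 1 and 2 agree on X2, X7; apply X2, X7→X5 and equate their X5 entries.
Row 1 is now all distinguished symbols — the join is lossless.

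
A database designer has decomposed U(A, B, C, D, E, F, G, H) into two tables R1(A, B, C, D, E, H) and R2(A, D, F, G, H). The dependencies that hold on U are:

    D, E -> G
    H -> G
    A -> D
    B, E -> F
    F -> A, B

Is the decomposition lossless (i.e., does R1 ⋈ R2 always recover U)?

Common attributes: R1 ∩ R2 = {A, D, H}.
Closure of {A, D, H}: H → G applies, adding G. So (A, D, H)⁺ = {A, D, G, H}.
The closure contains neither all of R1 = {A, B, C, D, E, H} nor all of R2 = {A, D, F, G, H}, so the common attributes are not a superkey of either fragment. The join is lossy.

No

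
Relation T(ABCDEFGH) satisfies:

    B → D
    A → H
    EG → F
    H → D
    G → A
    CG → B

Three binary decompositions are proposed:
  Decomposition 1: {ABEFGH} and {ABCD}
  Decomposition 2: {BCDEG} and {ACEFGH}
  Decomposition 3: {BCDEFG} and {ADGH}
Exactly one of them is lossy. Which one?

Decomposition 1

Decomposition 1: common = {AB}, closure = {ABDH} → lossy.
Decomposition 2: common = {CEG}, closure = {ABCDEFGH} → lossless.
Decomposition 3: common = {DG}, closure = {ADGH} → lossless.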